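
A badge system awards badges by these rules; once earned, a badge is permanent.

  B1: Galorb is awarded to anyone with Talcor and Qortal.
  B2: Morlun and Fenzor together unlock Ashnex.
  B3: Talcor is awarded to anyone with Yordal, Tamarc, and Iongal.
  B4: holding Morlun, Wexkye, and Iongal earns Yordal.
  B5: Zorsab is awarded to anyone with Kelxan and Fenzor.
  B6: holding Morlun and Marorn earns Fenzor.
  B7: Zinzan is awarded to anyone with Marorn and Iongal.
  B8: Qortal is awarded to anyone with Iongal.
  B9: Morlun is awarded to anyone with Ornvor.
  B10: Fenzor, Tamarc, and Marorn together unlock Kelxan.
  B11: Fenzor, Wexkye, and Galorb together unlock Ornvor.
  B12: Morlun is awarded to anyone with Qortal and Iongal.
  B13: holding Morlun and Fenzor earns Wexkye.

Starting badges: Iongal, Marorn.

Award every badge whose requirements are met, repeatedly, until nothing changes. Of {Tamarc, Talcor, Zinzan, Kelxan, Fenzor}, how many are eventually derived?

With Marorn and Iongal, Zinzan is earned (B7).
With Iongal, Qortal is earned (B8).
With Qortal and Iongal, Morlun is earned (B12).
With Morlun and Marorn, Fenzor is earned (B6).
No rule produces Tamarc, and it is not given.
Talcor would need Yordal, Tamarc, and Iongal (B3), but Tamarc is never earned.
Zinzan: reached.
Kelxan would need Fenzor, Tamarc, and Marorn (B10), but Tamarc is never earned.
Fenzor: reached.
Reached: Zinzan and Fenzor — 2 of the 5.

2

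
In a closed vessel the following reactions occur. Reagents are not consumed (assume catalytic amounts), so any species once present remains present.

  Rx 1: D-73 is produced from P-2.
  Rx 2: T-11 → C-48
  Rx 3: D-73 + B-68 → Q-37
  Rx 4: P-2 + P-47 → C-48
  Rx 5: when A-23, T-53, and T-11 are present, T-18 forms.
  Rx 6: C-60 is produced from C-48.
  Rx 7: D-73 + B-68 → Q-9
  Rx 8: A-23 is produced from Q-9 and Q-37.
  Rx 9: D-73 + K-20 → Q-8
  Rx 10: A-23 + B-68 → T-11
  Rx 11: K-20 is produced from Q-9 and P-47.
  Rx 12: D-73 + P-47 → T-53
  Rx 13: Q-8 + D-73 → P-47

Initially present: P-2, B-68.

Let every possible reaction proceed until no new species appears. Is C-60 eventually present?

P-2 present → D-73 forms (Rx 1).
D-73 and B-68 present → Q-9 forms (Rx 7).
D-73 and B-68 present → Q-37 forms (Rx 3).
Q-9 and Q-37 present → A-23 forms (Rx 8).
A-23 and B-68 present → T-11 forms (Rx 10).
T-11 present → C-48 forms (Rx 2).
C-48 present → C-60 forms (Rx 6).

Yes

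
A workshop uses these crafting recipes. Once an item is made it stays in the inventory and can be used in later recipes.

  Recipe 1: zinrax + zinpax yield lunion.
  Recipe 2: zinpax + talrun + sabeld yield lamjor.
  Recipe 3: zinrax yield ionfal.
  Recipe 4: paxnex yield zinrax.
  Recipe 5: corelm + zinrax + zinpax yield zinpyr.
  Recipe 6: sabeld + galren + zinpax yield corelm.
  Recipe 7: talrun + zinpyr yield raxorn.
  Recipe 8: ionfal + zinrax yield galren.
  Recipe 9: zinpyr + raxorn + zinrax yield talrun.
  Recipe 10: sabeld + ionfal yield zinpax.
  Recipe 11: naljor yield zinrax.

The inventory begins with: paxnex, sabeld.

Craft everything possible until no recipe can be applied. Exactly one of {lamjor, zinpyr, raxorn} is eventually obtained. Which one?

paxnex → zinrax (Recipe 4).
Using Recipe 3, zinrax makes ionfal.
Using Recipe 8, ionfal and zinrax make galren.
Using Recipe 10, sabeld and ionfal make zinpax.
sabeld + galren + zinpax → corelm (Recipe 6).
Using Recipe 5, corelm, zinrax, and zinpax make zinpyr.
raxorn would need talrun and zinpyr (Recipe 7), but talrun is never obtained. lamjor would need zinpax, talrun, and sabeld (Recipe 2), but talrun is never obtained.

zinpyr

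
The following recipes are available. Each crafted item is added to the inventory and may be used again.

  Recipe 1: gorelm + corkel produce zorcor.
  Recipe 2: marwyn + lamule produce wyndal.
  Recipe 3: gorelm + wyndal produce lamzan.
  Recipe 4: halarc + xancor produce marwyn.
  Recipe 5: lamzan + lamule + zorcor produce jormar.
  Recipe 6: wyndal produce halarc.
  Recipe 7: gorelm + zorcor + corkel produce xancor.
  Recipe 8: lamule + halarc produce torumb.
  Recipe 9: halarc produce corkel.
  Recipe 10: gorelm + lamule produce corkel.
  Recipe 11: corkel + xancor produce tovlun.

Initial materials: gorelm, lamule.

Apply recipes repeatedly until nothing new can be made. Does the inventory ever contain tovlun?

Using Recipe 10, gorelm and lamule make corkel.
Using Recipe 1, gorelm and corkel make zorcor.
Using Recipe 7, gorelm, zorcor, and corkel make xancor.
corkel + xancor → tovlun (Recipe 11).

Yes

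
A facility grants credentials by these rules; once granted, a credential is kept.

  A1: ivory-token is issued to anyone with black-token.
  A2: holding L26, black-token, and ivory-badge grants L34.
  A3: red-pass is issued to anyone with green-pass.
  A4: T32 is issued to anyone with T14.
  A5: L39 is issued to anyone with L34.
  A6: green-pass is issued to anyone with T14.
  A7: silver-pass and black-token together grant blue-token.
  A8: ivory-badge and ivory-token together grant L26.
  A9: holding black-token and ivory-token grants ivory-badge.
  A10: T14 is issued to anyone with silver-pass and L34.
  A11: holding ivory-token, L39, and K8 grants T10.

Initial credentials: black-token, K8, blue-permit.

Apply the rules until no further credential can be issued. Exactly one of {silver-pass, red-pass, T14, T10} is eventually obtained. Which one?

Holding black-token grants ivory-token (A1).
Holding black-token and ivory-token grants ivory-badge (A9).
Holding ivory-badge and ivory-token grants L26 (A8).
Holding L26, black-token, and ivory-badge grants L34 (A2).
Holding L34 grants L39 (A5).
Holding ivory-token, L39, and K8 grants T10 (A11).
No rule produces silver-pass, and it is not given. T14 would need silver-pass and L34 (A10), but silver-pass is never granted. red-pass would need green-pass (A3), but green-pass is never granted.

T10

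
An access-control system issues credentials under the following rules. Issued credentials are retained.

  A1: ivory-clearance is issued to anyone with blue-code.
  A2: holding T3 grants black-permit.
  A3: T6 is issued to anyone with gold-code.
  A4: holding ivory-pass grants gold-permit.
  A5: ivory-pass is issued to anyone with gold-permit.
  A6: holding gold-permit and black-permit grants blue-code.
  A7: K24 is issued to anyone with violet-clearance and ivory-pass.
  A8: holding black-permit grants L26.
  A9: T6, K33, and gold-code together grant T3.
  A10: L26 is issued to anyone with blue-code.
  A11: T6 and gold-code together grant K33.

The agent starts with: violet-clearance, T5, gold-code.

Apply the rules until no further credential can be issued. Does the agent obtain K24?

No

K24 would need violet-clearance and ivory-pass (A7), but ivory-pass is never granted.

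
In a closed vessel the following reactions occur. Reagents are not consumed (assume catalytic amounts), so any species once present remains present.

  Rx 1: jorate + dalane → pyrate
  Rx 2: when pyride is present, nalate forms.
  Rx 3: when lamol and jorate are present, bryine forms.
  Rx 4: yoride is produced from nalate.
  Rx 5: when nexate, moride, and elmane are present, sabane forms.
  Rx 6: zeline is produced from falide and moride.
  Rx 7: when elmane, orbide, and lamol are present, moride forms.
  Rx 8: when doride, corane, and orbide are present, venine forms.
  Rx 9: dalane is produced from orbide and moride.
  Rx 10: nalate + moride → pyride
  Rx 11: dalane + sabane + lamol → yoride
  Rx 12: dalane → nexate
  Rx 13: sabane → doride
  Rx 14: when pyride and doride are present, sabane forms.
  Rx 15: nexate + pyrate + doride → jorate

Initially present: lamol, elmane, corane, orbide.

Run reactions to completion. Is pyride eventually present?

pyride would need nalate and moride (Rx 10), but nalate never forms.

No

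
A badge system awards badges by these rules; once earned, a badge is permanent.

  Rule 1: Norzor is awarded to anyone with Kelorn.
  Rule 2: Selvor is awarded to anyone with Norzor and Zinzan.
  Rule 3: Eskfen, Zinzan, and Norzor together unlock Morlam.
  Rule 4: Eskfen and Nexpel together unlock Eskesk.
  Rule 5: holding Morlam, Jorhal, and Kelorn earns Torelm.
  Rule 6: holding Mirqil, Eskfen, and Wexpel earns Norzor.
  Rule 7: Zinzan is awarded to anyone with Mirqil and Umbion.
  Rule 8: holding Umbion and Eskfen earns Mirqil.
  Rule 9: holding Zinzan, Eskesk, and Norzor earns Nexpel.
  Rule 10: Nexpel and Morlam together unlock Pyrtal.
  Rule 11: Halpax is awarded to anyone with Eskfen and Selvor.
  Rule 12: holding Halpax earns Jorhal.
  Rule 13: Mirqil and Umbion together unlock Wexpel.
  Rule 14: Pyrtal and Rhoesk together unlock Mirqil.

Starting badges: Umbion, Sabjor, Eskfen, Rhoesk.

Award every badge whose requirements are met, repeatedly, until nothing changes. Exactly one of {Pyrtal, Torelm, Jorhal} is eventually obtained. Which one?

With Umbion and Eskfen, Mirqil is earned (Rule 8).
With Mirqil and Umbion, Zinzan is earned (Rule 7).
With Mirqil and Umbion, Wexpel is earned (Rule 13).
With Mirqil, Eskfen, and Wexpel, Norzor is earned (Rule 6).
With Norzor and Zinzan, Selvor is earned (Rule 2).
With Eskfen and Selvor, Halpax is earned (Rule 11).
With Halpax, Jorhal is earned (Rule 12).
Torelm would need Morlam, Jorhal, and Kelorn (Rule 5), but Kelorn is never earned. Pyrtal would need Nexpel and Morlam (Rule 10), but Nexpel is never earned.

Jorhal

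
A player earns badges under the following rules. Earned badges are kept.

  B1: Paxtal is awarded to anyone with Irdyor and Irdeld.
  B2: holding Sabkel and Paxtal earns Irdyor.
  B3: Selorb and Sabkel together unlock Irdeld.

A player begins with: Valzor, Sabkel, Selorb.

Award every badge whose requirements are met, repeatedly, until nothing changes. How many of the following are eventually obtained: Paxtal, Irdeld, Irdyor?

1

With Selorb and Sabkel, Irdeld is earned (B3).
Paxtal would need Irdyor and Irdeld (B1), but Irdyor is never earned.
Irdeld: reached.
Irdyor would need Sabkel and Paxtal (B2), but Paxtal is never earned.
Reached: Irdeld — 1 of the 3.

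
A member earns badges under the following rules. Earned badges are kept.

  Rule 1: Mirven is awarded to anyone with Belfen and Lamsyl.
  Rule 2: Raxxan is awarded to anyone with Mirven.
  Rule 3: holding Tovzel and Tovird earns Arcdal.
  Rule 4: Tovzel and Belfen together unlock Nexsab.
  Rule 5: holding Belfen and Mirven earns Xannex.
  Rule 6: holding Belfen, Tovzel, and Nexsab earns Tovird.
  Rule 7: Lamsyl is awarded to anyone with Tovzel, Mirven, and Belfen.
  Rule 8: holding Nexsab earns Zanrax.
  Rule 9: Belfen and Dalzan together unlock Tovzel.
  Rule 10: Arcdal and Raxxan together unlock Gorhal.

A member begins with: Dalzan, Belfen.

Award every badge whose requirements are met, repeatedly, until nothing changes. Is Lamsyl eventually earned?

Lamsyl would need Tovzel, Mirven, and Belfen (Rule 7), but Mirven is never earned.

No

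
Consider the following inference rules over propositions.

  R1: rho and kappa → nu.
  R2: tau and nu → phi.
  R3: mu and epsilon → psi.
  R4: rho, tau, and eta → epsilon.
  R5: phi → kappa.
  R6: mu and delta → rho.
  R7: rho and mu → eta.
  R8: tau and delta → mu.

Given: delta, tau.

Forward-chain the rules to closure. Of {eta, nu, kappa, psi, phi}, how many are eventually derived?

2

tau and delta hold, so mu follows (R8).
mu and delta hold, so rho follows (R6).
From rho and mu, R7 gives eta.
From rho, tau, and eta, R4 gives epsilon.
From mu and epsilon, R3 gives psi.
eta: reached.
nu would need rho and kappa (R1), but kappa is never established.
kappa would need phi (R5), but phi is never established.
psi: reached.
phi would need tau and nu (R2), but nu is never established.
Reached: eta and psi — 2 of the 5.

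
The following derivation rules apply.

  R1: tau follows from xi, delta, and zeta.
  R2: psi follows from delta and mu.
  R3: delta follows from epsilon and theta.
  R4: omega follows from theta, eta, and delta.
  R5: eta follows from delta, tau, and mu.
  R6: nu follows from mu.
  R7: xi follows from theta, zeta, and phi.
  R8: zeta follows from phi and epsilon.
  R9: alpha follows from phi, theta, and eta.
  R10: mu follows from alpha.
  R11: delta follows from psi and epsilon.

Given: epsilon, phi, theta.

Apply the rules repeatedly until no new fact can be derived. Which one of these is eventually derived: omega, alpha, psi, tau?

From phi and epsilon, R8 gives zeta.
epsilon and theta hold, so delta follows (R3).
From theta, zeta, and phi, R7 gives xi.
xi, delta, and zeta hold, so tau follows (R1).
psi would need delta and mu (R2), but mu is never established. alpha would need phi, theta, and eta (R9), but eta is never established. omega would need theta, eta, and delta (R4), but eta is never established.

tau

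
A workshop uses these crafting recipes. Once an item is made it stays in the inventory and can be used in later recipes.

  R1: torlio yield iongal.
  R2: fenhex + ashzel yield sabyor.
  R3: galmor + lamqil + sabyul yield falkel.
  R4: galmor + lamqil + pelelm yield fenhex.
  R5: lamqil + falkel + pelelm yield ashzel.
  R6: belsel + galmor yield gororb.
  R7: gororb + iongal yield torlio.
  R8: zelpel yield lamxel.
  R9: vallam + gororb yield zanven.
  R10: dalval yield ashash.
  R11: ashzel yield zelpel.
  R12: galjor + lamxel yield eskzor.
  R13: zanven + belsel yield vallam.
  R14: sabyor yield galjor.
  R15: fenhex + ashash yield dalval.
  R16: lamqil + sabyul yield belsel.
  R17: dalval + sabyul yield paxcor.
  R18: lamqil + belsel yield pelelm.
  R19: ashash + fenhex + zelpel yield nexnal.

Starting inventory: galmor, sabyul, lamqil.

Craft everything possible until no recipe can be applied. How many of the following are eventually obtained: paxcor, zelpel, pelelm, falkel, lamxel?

4

Using R3, galmor, lamqil, and sabyul make falkel.
Using R16, lamqil and sabyul make belsel.
lamqil + belsel → pelelm (R18).
Using R5, lamqil, falkel, and pelelm make ashzel.
Using R11, ashzel makes zelpel.
Using R8, zelpel makes lamxel.
paxcor would need dalval and sabyul (R17), but dalval is never obtained.
zelpel: reached.
pelelm: reached.
falkel: reached.
lamxel: reached.
Reached: zelpel, pelelm, falkel, and lamxel — 4 of the 5.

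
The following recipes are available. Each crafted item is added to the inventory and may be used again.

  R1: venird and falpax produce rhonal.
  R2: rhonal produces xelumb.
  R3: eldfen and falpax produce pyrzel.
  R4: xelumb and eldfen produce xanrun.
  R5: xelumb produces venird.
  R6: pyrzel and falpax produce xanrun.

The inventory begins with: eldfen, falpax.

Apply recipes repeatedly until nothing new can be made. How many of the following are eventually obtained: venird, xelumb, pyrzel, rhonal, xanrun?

Using R3, eldfen and falpax make pyrzel.
Using R6, pyrzel and falpax make xanrun.
venird would need xelumb (R5), but xelumb is never obtained.
xelumb would need rhonal (R2), but rhonal is never obtained.
pyrzel: reached.
rhonal would need venird and falpax (R1), but venird is never obtained.
xanrun: reached.
Reached: pyrzel and xanrun — 2 of the 5.

2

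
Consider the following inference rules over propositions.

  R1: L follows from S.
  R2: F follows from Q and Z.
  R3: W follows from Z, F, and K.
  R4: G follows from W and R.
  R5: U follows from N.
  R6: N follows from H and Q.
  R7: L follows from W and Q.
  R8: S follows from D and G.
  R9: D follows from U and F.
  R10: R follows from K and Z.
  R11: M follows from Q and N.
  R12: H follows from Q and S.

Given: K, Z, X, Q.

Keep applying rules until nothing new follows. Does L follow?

Yes

Q and Z hold, so F follows (R2).
Z, F, and K hold, so W follows (R3).
W and Q hold, so L follows (R7).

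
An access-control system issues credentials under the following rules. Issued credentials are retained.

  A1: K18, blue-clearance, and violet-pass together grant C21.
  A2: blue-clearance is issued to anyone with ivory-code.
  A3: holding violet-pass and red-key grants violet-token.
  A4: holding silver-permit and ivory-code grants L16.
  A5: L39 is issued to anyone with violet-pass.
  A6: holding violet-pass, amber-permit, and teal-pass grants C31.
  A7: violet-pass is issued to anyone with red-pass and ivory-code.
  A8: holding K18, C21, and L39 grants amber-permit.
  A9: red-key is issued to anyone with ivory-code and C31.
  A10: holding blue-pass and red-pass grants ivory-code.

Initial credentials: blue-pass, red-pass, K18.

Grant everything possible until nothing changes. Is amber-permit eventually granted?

Holding blue-pass and red-pass grants ivory-code (A10).
Holding ivory-code grants blue-clearance (A2).
Holding red-pass and ivory-code grants violet-pass (A7).
Holding violet-pass grants L39 (A5).
Holding K18, blue-clearance, and violet-pass grants C21 (A1).
Holding K18, C21, and L39 grants amber-permit (A8).

Yes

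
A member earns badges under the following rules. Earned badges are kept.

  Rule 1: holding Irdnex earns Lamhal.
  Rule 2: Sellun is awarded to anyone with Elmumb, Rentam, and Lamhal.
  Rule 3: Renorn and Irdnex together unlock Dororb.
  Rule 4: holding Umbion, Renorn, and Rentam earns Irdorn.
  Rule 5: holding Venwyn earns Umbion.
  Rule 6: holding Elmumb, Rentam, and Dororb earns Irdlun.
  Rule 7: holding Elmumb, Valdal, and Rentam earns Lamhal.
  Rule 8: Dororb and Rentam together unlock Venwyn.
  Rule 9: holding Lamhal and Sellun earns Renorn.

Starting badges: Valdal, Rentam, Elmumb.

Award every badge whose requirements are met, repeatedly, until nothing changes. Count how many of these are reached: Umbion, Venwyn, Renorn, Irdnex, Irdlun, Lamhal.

2

With Elmumb, Valdal, and Rentam, Lamhal is earned (Rule 7).
With Elmumb, Rentam, and Lamhal, Sellun is earned (Rule 2).
With Lamhal and Sellun, Renorn is earned (Rule 9).
Umbion would need Venwyn (Rule 5), but Venwyn is never earned.
Venwyn would need Dororb and Rentam (Rule 8), but Dororb is never earned.
Renorn: reached.
No rule produces Irdnex, and it is not given.
Irdlun would need Elmumb, Rentam, and Dororb (Rule 6), but Dororb is never earned.
Lamhal: reached.
Reached: Renorn and Lamhal — 2 of the 6.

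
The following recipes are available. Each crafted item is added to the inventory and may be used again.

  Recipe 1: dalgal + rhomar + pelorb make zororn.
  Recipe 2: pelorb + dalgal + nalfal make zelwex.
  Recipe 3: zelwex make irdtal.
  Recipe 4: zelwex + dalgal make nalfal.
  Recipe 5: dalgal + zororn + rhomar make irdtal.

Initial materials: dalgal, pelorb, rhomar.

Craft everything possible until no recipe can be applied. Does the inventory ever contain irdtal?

dalgal + rhomar + pelorb → zororn (Recipe 1).
dalgal + zororn + rhomar → irdtal (Recipe 5).

Yes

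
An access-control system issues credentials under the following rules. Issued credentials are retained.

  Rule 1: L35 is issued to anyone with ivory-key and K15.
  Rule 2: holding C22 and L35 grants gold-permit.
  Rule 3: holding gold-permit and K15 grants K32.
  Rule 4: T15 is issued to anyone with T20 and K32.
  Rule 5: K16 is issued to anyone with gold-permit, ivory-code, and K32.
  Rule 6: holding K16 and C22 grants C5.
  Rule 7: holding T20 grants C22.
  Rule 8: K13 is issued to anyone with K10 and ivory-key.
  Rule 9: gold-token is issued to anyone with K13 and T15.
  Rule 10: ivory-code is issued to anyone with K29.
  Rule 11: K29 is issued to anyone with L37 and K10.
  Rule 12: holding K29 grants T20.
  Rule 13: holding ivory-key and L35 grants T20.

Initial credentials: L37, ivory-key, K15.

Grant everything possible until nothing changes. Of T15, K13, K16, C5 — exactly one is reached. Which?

Holding ivory-key and K15 grants L35 (Rule 1).
Holding ivory-key and L35 grants T20 (Rule 13).
Holding T20 grants C22 (Rule 7).
Holding C22 and L35 grants gold-permit (Rule 2).
Holding gold-permit and K15 grants K32 (Rule 3).
Holding T20 and K32 grants T15 (Rule 4).
C5 would need K16 and C22 (Rule 6), but K16 is never granted. K13 would need K10 and ivory-key (Rule 8), but K10 is never granted. K16 would need gold-permit, ivory-code, and K32 (Rule 5), but ivory-code is never granted.

T15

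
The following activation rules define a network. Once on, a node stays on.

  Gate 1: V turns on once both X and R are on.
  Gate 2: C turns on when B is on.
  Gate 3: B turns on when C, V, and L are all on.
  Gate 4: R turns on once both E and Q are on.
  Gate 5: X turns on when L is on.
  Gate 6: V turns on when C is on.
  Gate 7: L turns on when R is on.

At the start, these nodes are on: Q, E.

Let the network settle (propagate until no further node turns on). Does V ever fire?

Yes

Gate 4: E and Q on → R on.
R is on, so L turns on (Gate 7).
Gate 5: L on → X on.
X and R are on, so V turns on (Gate 1).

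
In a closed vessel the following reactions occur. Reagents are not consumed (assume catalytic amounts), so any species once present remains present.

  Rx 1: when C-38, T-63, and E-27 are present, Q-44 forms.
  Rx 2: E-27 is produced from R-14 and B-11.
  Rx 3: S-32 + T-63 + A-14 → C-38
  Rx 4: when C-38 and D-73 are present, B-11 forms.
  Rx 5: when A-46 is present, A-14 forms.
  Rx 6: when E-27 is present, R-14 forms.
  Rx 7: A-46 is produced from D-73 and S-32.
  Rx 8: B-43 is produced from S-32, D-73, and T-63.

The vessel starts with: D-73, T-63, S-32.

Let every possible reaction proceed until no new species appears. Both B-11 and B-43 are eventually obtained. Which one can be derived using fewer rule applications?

B-43

B-43: S-32, D-73, and T-63 present → B-43 forms (Rx 8). [1 rule application]
B-11: D-73 and S-32 present → A-46 forms (Rx 7). A-46 present → A-14 forms (Rx 5). S-32, T-63, and A-14 present → C-38 forms (Rx 3). C-38 and D-73 present → B-11 forms (Rx 4). [4 rule applications]
B-43 needs fewer.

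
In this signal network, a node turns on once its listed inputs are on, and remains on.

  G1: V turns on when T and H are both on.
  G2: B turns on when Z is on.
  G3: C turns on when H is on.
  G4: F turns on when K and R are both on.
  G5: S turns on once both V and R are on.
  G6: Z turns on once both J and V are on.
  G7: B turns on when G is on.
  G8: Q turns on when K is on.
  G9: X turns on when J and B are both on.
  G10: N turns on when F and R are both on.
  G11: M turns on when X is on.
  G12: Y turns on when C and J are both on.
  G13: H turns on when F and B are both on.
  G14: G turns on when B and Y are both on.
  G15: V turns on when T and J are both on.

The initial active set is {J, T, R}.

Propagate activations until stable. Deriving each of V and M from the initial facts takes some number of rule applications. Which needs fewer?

V: G15: T and J on → V on. [1 rule application]
M: G15: T and J on → V on. G6: J and V on → Z on. G2: Z on → B on. G9: J and B on → X on. G11: X on → M on. [5 rule applications]
V needs fewer.

V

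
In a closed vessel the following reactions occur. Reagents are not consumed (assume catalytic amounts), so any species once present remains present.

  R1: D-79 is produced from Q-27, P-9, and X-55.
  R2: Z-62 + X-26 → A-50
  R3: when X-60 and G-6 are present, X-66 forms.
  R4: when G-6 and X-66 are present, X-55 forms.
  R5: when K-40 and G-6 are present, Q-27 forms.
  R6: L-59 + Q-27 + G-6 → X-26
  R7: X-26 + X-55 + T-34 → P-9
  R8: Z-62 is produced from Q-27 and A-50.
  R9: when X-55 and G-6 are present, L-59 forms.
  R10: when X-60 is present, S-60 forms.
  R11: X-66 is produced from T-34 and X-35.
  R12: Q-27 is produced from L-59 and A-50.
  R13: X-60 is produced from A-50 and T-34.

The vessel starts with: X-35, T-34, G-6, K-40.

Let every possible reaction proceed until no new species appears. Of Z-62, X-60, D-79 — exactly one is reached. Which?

T-34 and X-35 present → X-66 forms (R11).
K-40 and G-6 present → Q-27 forms (R5).
G-6 and X-66 present → X-55 forms (R4).
X-55 and G-6 present → L-59 forms (R9).
L-59, Q-27, and G-6 present → X-26 forms (R6).
X-26, X-55, and T-34 present → P-9 forms (R7).
Q-27, P-9, and X-55 present → D-79 forms (R1).
X-60 would need A-50 and T-34 (R13), but A-50 never forms. Z-62 would need Q-27 and A-50 (R8), but A-50 never forms.

D-79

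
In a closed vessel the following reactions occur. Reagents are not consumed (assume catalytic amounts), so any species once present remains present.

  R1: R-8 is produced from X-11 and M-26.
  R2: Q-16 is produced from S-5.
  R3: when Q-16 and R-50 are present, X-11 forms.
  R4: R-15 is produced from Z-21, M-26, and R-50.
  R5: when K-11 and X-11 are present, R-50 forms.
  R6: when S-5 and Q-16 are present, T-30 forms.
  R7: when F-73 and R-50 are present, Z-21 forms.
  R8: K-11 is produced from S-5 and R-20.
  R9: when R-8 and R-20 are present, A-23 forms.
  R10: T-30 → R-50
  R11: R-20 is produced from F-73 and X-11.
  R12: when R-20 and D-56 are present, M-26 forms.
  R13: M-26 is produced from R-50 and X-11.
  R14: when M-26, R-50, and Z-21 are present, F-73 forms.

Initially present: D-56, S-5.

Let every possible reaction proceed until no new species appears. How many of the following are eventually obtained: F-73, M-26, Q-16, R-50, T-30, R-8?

5

S-5 present → Q-16 forms (R2).
S-5 and Q-16 present → T-30 forms (R6).
T-30 present → R-50 forms (R10).
Q-16 and R-50 present → X-11 forms (R3).
R-50 and X-11 present → M-26 forms (R13).
X-11 and M-26 present → R-8 forms (R1).
F-73 would need M-26, R-50, and Z-21 (R14), but Z-21 never forms.
M-26: reached.
Q-16: reached.
R-50: reached.
T-30: reached.
R-8: reached.
Reached: M-26, Q-16, R-50, T-30, and R-8 — 5 of the 6.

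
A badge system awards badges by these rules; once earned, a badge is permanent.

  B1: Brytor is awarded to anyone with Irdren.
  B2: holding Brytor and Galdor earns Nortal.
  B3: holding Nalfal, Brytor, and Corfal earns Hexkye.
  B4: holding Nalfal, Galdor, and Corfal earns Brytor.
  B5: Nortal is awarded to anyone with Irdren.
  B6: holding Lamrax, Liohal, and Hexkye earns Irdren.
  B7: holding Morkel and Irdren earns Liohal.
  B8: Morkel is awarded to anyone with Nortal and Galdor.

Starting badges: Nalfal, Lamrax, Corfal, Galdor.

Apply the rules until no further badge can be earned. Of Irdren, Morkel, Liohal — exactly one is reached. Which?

With Nalfal, Galdor, and Corfal, Brytor is earned (B4).
With Brytor and Galdor, Nortal is earned (B2).
With Nortal and Galdor, Morkel is earned (B8).
Liohal would need Morkel and Irdren (B7), but Irdren is never earned. Irdren would need Lamrax, Liohal, and Hexkye (B6), but Liohal is never earned.

Morkel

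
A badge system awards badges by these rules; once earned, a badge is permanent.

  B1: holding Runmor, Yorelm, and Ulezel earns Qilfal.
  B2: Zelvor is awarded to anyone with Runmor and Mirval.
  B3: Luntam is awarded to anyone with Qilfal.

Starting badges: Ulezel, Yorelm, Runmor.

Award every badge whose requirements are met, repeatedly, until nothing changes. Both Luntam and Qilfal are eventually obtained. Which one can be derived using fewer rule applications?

Qilfal

Qilfal: With Runmor, Yorelm, and Ulezel, Qilfal is earned (B1). [1 rule application]
Luntam: With Runmor, Yorelm, and Ulezel, Qilfal is earned (B1). With Qilfal, Luntam is earned (B3). [2 rule applications]
Qilfal needs fewer.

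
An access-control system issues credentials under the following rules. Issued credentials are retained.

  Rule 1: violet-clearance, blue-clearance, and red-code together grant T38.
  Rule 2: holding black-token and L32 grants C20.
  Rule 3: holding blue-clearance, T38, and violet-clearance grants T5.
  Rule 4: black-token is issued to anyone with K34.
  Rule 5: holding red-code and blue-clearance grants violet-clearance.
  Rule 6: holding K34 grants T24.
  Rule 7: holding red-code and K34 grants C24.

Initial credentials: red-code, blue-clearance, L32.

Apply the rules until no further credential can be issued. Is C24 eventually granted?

C24 would need red-code and K34 (Rule 7), but K34 is never granted.

No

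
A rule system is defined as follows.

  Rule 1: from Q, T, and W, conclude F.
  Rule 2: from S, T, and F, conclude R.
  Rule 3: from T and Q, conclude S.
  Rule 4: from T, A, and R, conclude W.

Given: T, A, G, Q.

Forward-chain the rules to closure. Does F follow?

F would need Q, T, and W (Rule 1), but W is never established.

No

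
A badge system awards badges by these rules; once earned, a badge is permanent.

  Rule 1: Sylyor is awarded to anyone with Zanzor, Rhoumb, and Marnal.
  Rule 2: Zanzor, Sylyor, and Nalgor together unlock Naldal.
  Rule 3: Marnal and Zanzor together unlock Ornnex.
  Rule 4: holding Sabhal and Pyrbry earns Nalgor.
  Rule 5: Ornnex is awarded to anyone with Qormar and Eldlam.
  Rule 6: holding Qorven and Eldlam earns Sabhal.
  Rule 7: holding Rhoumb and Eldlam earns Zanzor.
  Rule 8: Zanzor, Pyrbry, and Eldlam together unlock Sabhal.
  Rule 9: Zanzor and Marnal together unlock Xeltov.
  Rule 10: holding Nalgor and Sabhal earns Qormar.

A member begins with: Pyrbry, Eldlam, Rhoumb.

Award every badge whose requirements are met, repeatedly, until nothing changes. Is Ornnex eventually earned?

With Rhoumb and Eldlam, Zanzor is earned (Rule 7).
With Zanzor, Pyrbry, and Eldlam, Sabhal is earned (Rule 8).
With Sabhal and Pyrbry, Nalgor is earned (Rule 4).
With Nalgor and Sabhal, Qormar is earned (Rule 10).
With Qormar and Eldlam, Ornnex is earned (Rule 5).

Yes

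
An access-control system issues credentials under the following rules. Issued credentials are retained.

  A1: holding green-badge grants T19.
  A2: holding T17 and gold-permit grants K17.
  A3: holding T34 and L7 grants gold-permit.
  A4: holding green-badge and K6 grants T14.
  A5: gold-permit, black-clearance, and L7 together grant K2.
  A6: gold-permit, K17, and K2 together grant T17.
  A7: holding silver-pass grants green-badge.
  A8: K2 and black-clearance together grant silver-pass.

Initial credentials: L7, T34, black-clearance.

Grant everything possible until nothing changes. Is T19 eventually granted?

Yes

Holding T34 and L7 grants gold-permit (A3).
Holding gold-permit, black-clearance, and L7 grants K2 (A5).
Holding K2 and black-clearance grants silver-pass (A8).
Holding silver-pass grants green-badge (A7).
Holding green-badge grants T19 (A1).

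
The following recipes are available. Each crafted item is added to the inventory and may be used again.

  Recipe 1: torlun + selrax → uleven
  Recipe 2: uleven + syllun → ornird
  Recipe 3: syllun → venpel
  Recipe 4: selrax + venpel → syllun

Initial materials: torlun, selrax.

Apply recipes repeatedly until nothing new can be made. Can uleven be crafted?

Yes

Using Recipe 1, torlun and selrax make uleven.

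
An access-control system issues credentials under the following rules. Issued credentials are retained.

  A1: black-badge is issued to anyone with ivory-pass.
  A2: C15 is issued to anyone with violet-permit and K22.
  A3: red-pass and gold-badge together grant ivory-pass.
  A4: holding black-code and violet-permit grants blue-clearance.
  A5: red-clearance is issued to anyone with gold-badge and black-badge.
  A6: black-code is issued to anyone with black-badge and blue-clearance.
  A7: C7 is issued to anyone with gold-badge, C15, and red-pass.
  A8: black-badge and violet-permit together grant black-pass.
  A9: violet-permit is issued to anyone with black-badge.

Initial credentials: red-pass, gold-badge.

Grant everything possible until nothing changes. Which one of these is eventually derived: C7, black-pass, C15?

Holding red-pass and gold-badge grants ivory-pass (A3).
Holding ivory-pass grants black-badge (A1).
Holding black-badge grants violet-permit (A9).
Holding black-badge and violet-permit grants black-pass (A8).
C15 would need violet-permit and K22 (A2), but K22 is never granted. C7 would need gold-badge, C15, and red-pass (A7), but C15 is never granted.

black-pass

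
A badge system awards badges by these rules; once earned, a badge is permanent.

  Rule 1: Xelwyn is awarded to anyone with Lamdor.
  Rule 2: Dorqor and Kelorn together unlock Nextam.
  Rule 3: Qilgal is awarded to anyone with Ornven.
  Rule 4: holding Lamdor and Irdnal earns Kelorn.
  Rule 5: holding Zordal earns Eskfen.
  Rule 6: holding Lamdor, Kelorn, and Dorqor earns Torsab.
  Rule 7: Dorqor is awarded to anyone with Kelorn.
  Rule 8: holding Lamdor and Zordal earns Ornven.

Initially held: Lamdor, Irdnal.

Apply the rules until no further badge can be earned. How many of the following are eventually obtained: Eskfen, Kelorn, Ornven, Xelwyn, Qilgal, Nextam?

3

With Lamdor, Xelwyn is earned (Rule 1).
With Lamdor and Irdnal, Kelorn is earned (Rule 4).
With Kelorn, Dorqor is earned (Rule 7).
With Dorqor and Kelorn, Nextam is earned (Rule 2).
Eskfen would need Zordal (Rule 5), but Zordal is never earned.
Kelorn: reached.
Ornven would need Lamdor and Zordal (Rule 8), but Zordal is never earned.
Xelwyn: reached.
Qilgal would need Ornven (Rule 3), but Ornven is never earned.
Nextam: reached.
Reached: Kelorn, Xelwyn, and Nextam — 3 of the 6.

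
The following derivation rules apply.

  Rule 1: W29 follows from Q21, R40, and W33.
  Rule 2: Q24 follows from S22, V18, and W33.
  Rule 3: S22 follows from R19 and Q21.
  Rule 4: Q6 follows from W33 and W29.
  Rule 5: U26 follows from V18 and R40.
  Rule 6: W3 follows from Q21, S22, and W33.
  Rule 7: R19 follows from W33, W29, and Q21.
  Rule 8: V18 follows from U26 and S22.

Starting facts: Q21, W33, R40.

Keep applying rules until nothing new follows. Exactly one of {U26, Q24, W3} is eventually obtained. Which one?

From Q21, R40, and W33, Rule 1 gives W29.
W33, W29, and Q21 hold, so R19 follows (Rule 7).
R19 and Q21 hold, so S22 follows (Rule 3).
From Q21, S22, and W33, Rule 6 gives W3.
U26 would need V18 and R40 (Rule 5), but V18 is never established. Q24 would need S22, V18, and W33 (Rule 2), but V18 is never established.

W3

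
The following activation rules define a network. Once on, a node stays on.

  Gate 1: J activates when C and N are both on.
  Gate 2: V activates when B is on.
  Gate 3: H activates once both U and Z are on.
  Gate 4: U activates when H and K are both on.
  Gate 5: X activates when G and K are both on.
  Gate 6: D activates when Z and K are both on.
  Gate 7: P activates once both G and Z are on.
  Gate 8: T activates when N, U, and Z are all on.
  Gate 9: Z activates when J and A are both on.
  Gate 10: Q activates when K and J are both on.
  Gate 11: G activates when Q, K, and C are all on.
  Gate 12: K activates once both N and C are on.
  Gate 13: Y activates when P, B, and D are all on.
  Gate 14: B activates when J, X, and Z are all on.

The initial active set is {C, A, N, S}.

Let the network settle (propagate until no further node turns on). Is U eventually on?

U would need H and K (Gate 4), but H never turns on.

No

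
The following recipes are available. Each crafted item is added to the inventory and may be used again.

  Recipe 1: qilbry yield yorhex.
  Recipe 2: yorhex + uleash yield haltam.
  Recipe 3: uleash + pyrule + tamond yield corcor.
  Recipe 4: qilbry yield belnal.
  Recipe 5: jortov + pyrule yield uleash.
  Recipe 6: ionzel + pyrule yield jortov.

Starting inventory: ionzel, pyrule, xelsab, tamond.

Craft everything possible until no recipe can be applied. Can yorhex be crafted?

No

yorhex would need qilbry (Recipe 1), but qilbry is never obtained.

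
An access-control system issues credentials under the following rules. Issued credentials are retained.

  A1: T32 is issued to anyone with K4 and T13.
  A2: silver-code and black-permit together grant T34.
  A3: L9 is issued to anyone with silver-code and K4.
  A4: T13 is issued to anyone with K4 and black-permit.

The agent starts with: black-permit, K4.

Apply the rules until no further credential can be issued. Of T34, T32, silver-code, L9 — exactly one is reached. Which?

T32

Holding K4 and black-permit grants T13 (A4).
Holding K4 and T13 grants T32 (A1).
L9 would need silver-code and K4 (A3), but silver-code is never granted. No rule produces silver-code, and it is not given. T34 would need silver-code and black-permit (A2), but silver-code is never granted.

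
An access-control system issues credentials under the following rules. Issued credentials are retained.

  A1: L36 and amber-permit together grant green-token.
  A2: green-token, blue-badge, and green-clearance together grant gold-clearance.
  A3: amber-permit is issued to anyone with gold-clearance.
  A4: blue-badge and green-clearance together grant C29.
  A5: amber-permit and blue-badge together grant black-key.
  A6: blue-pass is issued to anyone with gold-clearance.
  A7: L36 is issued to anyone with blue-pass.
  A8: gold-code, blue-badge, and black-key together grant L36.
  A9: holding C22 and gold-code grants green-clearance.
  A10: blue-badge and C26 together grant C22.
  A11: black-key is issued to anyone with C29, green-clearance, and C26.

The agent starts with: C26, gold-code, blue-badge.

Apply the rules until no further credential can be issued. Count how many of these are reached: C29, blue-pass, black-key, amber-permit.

Holding blue-badge and C26 grants C22 (A10).
Holding C22 and gold-code grants green-clearance (A9).
Holding blue-badge and green-clearance grants C29 (A4).
Holding C29, green-clearance, and C26 grants black-key (A11).
C29: reached.
blue-pass would need gold-clearance (A6), but gold-clearance is never granted.
black-key: reached.
amber-permit would need gold-clearance (A3), but gold-clearance is never granted.
Reached: C29 and black-key — 2 of the 4.

2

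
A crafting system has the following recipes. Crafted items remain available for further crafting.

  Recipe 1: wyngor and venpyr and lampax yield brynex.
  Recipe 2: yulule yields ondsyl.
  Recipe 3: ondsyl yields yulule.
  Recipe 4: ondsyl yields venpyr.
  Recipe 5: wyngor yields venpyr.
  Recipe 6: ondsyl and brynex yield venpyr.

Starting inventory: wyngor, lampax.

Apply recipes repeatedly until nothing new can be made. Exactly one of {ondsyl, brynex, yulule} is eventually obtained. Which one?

wyngor → venpyr (Recipe 5).
Using Recipe 1, wyngor, venpyr, and lampax make brynex.
yulule would need ondsyl (Recipe 3), but ondsyl is never obtained. ondsyl would need yulule (Recipe 2), but yulule is never obtained.

brynex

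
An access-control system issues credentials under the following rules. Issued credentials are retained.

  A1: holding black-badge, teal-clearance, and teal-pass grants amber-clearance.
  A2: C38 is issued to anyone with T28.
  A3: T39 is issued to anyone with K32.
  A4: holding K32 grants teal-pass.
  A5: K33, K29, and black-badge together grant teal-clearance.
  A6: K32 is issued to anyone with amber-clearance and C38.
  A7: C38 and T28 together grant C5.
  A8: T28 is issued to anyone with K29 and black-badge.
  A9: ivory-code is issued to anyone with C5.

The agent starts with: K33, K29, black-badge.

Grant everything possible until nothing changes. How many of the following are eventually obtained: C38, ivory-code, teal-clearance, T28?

4

Holding K33, K29, and black-badge grants teal-clearance (A5).
Holding K29 and black-badge grants T28 (A8).
Holding T28 grants C38 (A2).
Holding C38 and T28 grants C5 (A7).
Holding C5 grants ivory-code (A9).
C38: reached.
ivory-code: reached.
teal-clearance: reached.
T28: reached.
All 4 are reached.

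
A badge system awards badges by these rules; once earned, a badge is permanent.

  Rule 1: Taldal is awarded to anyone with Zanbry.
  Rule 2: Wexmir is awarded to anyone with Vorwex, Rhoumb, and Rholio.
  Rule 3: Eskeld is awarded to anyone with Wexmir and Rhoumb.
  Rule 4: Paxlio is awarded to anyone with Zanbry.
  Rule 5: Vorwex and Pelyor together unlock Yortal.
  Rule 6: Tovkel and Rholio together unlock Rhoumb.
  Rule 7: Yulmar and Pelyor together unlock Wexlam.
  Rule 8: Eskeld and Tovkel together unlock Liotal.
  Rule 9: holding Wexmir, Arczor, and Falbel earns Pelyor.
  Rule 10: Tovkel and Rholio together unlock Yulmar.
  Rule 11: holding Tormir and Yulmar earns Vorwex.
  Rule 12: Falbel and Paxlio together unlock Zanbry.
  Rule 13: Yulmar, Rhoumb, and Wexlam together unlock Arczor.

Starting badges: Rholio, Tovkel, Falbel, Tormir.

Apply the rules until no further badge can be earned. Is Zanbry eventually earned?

Zanbry would need Falbel and Paxlio (Rule 12), but Paxlio is never earned.

No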